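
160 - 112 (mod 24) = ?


160 - 112 = 48
48 mod 24 = 0


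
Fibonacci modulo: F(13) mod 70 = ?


F(k) mod 70 for k=1..13:
1, 1, 2, 3, 5, 8, 13, 21, 34, 55, 19, 4, 23
F(13) mod 70 = 23


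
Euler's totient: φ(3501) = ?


3501 = 3^2 × 389
Prime factors: 3, 389
φ(3501) = 3501 × (1-1/3) × (1-1/389)
= 3501 × 2/3 × 388/389 = 2328

φ(3501) = 2328


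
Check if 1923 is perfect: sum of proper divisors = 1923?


Proper divisors of 1923: 1, 3, 641
Sum = 1 + 3 + 641 = 645

No, 1923 is not perfect (645 ≠ 1923)


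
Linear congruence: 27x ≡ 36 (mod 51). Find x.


GCD(27, 51) = 3 divides 36
Divide: 9x ≡ 12 (mod 17)
x ≡ 7 (mod 17)


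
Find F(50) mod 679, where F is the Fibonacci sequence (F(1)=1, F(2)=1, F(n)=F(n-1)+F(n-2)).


F(k) mod 679 for k=1..50:
1, 1, 2, 3, 5, 8, 13, 21, 34, 55, 89, 144, 233, 377, 610, 308, 239, 547, 107, 654, 82, 57, 139, 196, 335, 531, 187, 39, 226, 265, 491, 77, 568, 645, 534, 500, 355, 176, 531, 28, 559, 587, 467, 375, 163, 538, 22, 560, 582, 463
F(50) mod 679 = 463


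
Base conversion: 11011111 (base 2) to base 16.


11011111 (base 2) = 223 (decimal)
223 (decimal) = DF (base 16)


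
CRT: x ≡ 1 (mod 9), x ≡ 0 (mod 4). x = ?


M = 9*4 = 36
M1 = M/9 = 4, M2 = M/4 = 9
M1^(-1) mod 9 = 7, M2^(-1) mod 4 = 1
x = 1*4*7 + 0*9*1 = 28
28 mod 36 = 28
Check: 28 mod 9 = 1 ✓, 28 mod 4 = 0 ✓

x ≡ 28 (mod 36)


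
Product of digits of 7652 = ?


7 × 6 × 5 × 2 = 420


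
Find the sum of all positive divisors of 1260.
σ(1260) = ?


Divisors of 1260: 1, 2, 3, 4, 5, 6, 7, 9, 10, 12, 14, 15, 18, 20, 21, 28, 30, 35, 36, 42, 45, 60, 63, 70, 84, 90, 105, 126, 140, 180, 210, 252, 315, 420, 630, 1260
Sum = 1 + 2 + 3 + 4 + 5 + 6 + 7 + 9 + 10 + 12 + 14 + 15 + 18 + 20 + 21 + 28 + 30 + 35 + 36 + 42 + 45 + 60 + 63 + 70 + 84 + 90 + 105 + 126 + 140 + 180 + 210 + 252 + 315 + 420 + 630 + 1260 = 4368

σ(1260) = 4368


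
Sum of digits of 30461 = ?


3 + 0 + 4 + 6 + 1 = 14


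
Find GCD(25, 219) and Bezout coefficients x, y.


Tabular extended Euclidean (each row: r = 25*s + 219*t):
r=25, s=1, t=0
r=219, s=0, t=1
q=0: r=25, s=1, t=0   [25*(1) + 219*(0) = 25]
q=8: r=19, s=-8, t=1   [25*(-8) + 219*(1) = 19]
q=1: r=6, s=9, t=-1   [25*(9) + 219*(-1) = 6]
q=3: r=1, s=-35, t=4   [25*(-35) + 219*(4) = 1]
q=6: r=0, s=219, t=-25   [25*(219) + 219*(-25) = 0]
GCD = 1; from the row with r=1: x=-35, y=4
Check: 25*(-35) + 219*(4) = -875 + 876 = 1

GCD = 1, x = -35, y = 4


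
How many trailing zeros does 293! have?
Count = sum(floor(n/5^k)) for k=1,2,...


floor(293/5) = 58
floor(293/25) = 11
floor(293/125) = 2
Total = 71

71 trailing zeros


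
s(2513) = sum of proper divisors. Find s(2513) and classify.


Proper divisors: 1, 7, 359
Sum = 1 + 7 + 359 = 367
367 < 2513 → deficient

s(2513) = 367 (deficient)


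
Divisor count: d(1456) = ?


1456 = 2^4 × 7^1 × 13^1
d(1456) = (4+1) × (1+1) × (1+1) = 20

20 divisors


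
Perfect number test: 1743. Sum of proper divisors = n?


Proper divisors of 1743: 1, 3, 7, 21, 83, 249, 581
Sum = 1 + 3 + 7 + 21 + 83 + 249 + 581 = 945

No, 1743 is not perfect (945 ≠ 1743)


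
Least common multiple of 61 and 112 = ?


GCD(61, 112) = 1
LCM = 61*112/1 = 6832/1 = 6832

LCM = 6832


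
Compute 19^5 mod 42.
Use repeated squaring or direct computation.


19^1 mod 42 = 19
19^2 mod 42 = 25
19^3 mod 42 = 13
19^4 mod 42 = 37
19^5 mod 42 = 31


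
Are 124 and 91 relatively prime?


Euclidean algorithm:
124 = 1 * 91 + 33
91 = 2 * 33 + 25
33 = 1 * 25 + 8
25 = 3 * 8 + 1
8 = 8 * 1 + 0
GCD(124, 91) = 1

Yes, coprime (GCD = 1)


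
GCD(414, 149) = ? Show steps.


414 = 2 * 149 + 116
149 = 1 * 116 + 33
116 = 3 * 33 + 17
33 = 1 * 17 + 16
17 = 1 * 16 + 1
16 = 16 * 1 + 0
GCD = 1


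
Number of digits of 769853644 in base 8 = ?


769853644 in base 8 = 5570604314
Number of digits = 10

10 digits (base 8)


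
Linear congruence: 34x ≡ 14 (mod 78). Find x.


GCD(34, 78) = 2 divides 14
Divide: 17x ≡ 7 (mod 39)
x ≡ 5 (mod 39)


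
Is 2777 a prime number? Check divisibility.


Check divisors up to sqrt(2777) = 52.6972
No divisors found.
2777 is prime.

Yes, 2777 is prime


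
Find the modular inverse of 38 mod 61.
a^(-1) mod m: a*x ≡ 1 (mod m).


Use the extended Euclidean algorithm on (61, 38); each row r = 61*s + 38*t:
r=61, s=1, t=0
r=38, s=0, t=1
q=1: r=23, s=1, t=-1   [61*(1) + 38*(-1) = 23]
q=1: r=15, s=-1, t=2   [61*(-1) + 38*(2) = 15]
q=1: r=8, s=2, t=-3   [61*(2) + 38*(-3) = 8]
q=1: r=7, s=-3, t=5   [61*(-3) + 38*(5) = 7]
q=1: r=1, s=5, t=-8   [61*(5) + 38*(-8) = 1]
q=7: r=0, s=-38, t=61   [61*(-38) + 38*(61) = 0]
GCD = 1 with t = -8, so 38*(-8) ≡ 1 (mod 61)
Inverse = -8 mod 61 = 53
Check: 38 * 53 = 2014 ≡ 1 (mod 61)

38^(-1) ≡ 53 (mod 61)


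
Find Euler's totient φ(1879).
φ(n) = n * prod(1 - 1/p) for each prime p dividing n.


1879 = 1879
Prime factors: 1879
φ(1879) = 1879 × (1-1/1879)
= 1879 × 1878/1879 = 1878

φ(1879) = 1878


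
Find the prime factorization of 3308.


3308 / 2 = 1654
1654 / 2 = 827
827 / 827 = 1
3308 = 2^2 × 827


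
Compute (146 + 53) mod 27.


146 + 53 = 199
199 mod 27 = 10


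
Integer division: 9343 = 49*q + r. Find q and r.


9343 = 49 * 190 + 33
Check: 9310 + 33 = 9343

q = 190, r = 33


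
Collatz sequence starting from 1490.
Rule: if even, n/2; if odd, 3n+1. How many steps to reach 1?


1490 → 745 → 2236 → 1118 → 559 → 1678 → 839 → 2518 → 1259 → 3778 → 1889 → 5668 → 2834 → 1417 → 4252 → 2126 → 1063 → 3190 → 1595 → 4786 → 2393 → 7180 → 3590 → 1795 → 5386 → 2693 → 8080 → 4040 → 2020 → 1010 → 505 → 1516 → 758 → 379 → 1138 → 569 → 1708 → 854 → 427 → 1282 → 641 → 1924 → 962 → 481 → 1444 → 722 → 361 → 1084 → 542 → 271 → 814 → 407 → 1222 → 611 → 1834 → 917 → 2752 → 1376 → 688 → 344 → 172 → 86 → 43 → 130 → 65 → 196 → 98 → 49 → 148 → 74 → 37 → 112 → 56 → 28 → 14 → 7 → 22 → 11 → 34 → 17 → 52 → 26 → 13 → 40 → 20 → 10 → 5 → 16 → 8 → 4 → 2 → 1
Total steps = 91

91 steps


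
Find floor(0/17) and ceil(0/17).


0/17 = 0
floor = 0
ceil = 0

floor = 0, ceil = 0


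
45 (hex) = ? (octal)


45 (base 16) = 69 (decimal)
69 (decimal) = 105 (base 8)


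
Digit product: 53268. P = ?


5 × 3 × 2 × 6 × 8 = 1440


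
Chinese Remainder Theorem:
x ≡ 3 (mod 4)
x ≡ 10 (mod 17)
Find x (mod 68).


M = 4*17 = 68
M1 = M/4 = 17, M2 = M/17 = 4
M1^(-1) mod 4 = 1, M2^(-1) mod 17 = 13
x = 3*17*1 + 10*4*13 = 571
571 mod 68 = 27
Check: 27 mod 4 = 3 ✓, 27 mod 17 = 10 ✓

x ≡ 27 (mod 68)


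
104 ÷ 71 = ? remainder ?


104 = 71 * 1 + 33
Check: 71 + 33 = 104

q = 1, r = 33


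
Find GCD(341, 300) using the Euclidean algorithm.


341 = 1 * 300 + 41
300 = 7 * 41 + 13
41 = 3 * 13 + 2
13 = 6 * 2 + 1
2 = 2 * 1 + 0
GCD = 1


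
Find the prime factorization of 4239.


4239 / 3 = 1413
1413 / 3 = 471
471 / 3 = 157
157 / 157 = 1
4239 = 3^3 × 157


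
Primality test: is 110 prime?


110 / 2 = 55 (exact division)
110 is NOT prime.

No, 110 is not prime


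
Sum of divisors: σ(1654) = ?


Divisors of 1654: 1, 2, 827, 1654
Sum = 1 + 2 + 827 + 1654 = 2484

σ(1654) = 2484


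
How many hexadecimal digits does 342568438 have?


342568438 in base 16 = 146B2DF6
Number of digits = 8

8 digits (base 16)


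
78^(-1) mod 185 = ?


Use the extended Euclidean algorithm on (185, 78); each row r = 185*s + 78*t:
r=185, s=1, t=0
r=78, s=0, t=1
q=2: r=29, s=1, t=-2   [185*(1) + 78*(-2) = 29]
q=2: r=20, s=-2, t=5   [185*(-2) + 78*(5) = 20]
q=1: r=9, s=3, t=-7   [185*(3) + 78*(-7) = 9]
q=2: r=2, s=-8, t=19   [185*(-8) + 78*(19) = 2]
q=4: r=1, s=35, t=-83   [185*(35) + 78*(-83) = 1]
q=2: r=0, s=-78, t=185   [185*(-78) + 78*(185) = 0]
GCD = 1 with t = -83, so 78*(-83) ≡ 1 (mod 185)
Inverse = -83 mod 185 = 102
Check: 78 * 102 = 7956 ≡ 1 (mod 185)

78^(-1) ≡ 102 (mod 185)


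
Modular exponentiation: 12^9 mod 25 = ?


12^1 mod 25 = 12
12^2 mod 25 = 19
12^3 mod 25 = 3
12^4 mod 25 = 11
12^5 mod 25 = 7
12^6 mod 25 = 9
12^7 mod 25 = 8
12^8 mod 25 = 21
12^9 mod 25 = 2


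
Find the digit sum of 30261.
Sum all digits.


3 + 0 + 2 + 6 + 1 = 12


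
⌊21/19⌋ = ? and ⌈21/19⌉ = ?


21/19 = 1.1053
floor = 1
ceil = 2

floor = 1, ceil = 2


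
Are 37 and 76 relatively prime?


Euclidean algorithm:
76 = 2 * 37 + 2
37 = 18 * 2 + 1
2 = 2 * 1 + 0
GCD(37, 76) = 1

Yes, coprime (GCD = 1)


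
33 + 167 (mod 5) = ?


33 + 167 = 200
200 mod 5 = 0


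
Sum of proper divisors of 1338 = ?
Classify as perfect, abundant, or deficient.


Proper divisors: 1, 2, 3, 6, 223, 446, 669
Sum = 1 + 2 + 3 + 6 + 223 + 446 + 669 = 1350
1350 > 1338 → abundant

s(1338) = 1350 (abundant)


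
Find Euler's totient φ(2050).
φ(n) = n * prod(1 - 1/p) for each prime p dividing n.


2050 = 2 × 5^2 × 41
Prime factors: 2, 5, 41
φ(2050) = 2050 × (1-1/2) × (1-1/5) × (1-1/41)
= 2050 × 1/2 × 4/5 × 40/41 = 800

φ(2050) = 800


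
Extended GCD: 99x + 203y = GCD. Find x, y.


Tabular extended Euclidean (each row: r = 99*s + 203*t):
r=99, s=1, t=0
r=203, s=0, t=1
q=0: r=99, s=1, t=0   [99*(1) + 203*(0) = 99]
q=2: r=5, s=-2, t=1   [99*(-2) + 203*(1) = 5]
q=19: r=4, s=39, t=-19   [99*(39) + 203*(-19) = 4]
q=1: r=1, s=-41, t=20   [99*(-41) + 203*(20) = 1]
q=4: r=0, s=203, t=-99   [99*(203) + 203*(-99) = 0]
GCD = 1; from the row with r=1: x=-41, y=20
Check: 99*(-41) + 203*(20) = -4059 + 4060 = 1

GCD = 1, x = -41, y = 20


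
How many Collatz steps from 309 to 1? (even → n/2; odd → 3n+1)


309 → 928 → 464 → 232 → 116 → 58 → 29 → 88 → 44 → 22 → 11 → 34 → 17 → 52 → 26 → 13 → 40 → 20 → 10 → 5 → 16 → 8 → 4 → 2 → 1
Total steps = 24

24 steps


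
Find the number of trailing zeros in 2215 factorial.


floor(2215/5) = 443
floor(2215/25) = 88
floor(2215/125) = 17
floor(2215/625) = 3
Total = 551

551 trailing zeros


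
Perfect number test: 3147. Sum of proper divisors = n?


Proper divisors of 3147: 1, 3, 1049
Sum = 1 + 3 + 1049 = 1053

No, 3147 is not perfect (1053 ≠ 3147)


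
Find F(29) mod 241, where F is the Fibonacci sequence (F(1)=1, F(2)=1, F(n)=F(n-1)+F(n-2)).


F(k) mod 241 for k=1..29:
1, 1, 2, 3, 5, 8, 13, 21, 34, 55, 89, 144, 233, 136, 128, 23, 151, 174, 84, 17, 101, 118, 219, 96, 74, 170, 3, 173, 176
F(29) mod 241 = 176


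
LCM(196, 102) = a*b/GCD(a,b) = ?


GCD(196, 102) = 2
LCM = 196*102/2 = 19992/2 = 9996

LCM = 9996


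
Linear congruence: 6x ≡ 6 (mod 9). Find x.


GCD(6, 9) = 3 divides 6
Divide: 2x ≡ 2 (mod 3)
x ≡ 1 (mod 3)


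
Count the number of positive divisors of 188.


188 = 2^2 × 47^1
d(188) = (2+1) × (1+1) = 6

6 divisors


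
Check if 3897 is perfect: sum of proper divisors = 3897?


Proper divisors of 3897: 1, 3, 9, 433, 1299
Sum = 1 + 3 + 9 + 433 + 1299 = 1745

No, 3897 is not perfect (1745 ≠ 3897)


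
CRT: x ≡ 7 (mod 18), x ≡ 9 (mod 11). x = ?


M = 18*11 = 198
M1 = M/18 = 11, M2 = M/11 = 18
M1^(-1) mod 18 = 5, M2^(-1) mod 11 = 8
x = 7*11*5 + 9*18*8 = 1681
1681 mod 198 = 97
Check: 97 mod 18 = 7 ✓, 97 mod 11 = 9 ✓

x ≡ 97 (mod 198)


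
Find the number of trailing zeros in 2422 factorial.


floor(2422/5) = 484
floor(2422/25) = 96
floor(2422/125) = 19
floor(2422/625) = 3
Total = 602

602 trailing zeros


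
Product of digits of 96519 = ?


9 × 6 × 5 × 1 × 9 = 2430


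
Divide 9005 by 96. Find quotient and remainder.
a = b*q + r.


9005 = 96 * 93 + 77
Check: 8928 + 77 = 9005

q = 93, r = 77


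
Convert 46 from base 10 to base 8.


46 (base 10) = 46 (decimal)
46 (decimal) = 56 (base 8)


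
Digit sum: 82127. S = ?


8 + 2 + 1 + 2 + 7 = 20


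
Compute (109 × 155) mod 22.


109 × 155 = 16895
16895 mod 22 = 21


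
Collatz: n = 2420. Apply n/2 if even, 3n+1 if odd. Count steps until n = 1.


2420 → 1210 → 605 → 1816 → 908 → 454 → 227 → 682 → 341 → 1024 → 512 → 256 → 128 → 64 → 32 → 16 → 8 → 4 → 2 → 1
Total steps = 19

19 steps


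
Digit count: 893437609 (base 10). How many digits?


893437609 has 9 digits in base 10
floor(log10(893437609)) + 1 = floor(8.9511) + 1 = 9

9 digits (base 10)


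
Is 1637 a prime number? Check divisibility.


Check divisors up to sqrt(1637) = 40.4599
No divisors found.
1637 is prime.

Yes, 1637 is prime


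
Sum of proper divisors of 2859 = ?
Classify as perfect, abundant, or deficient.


Proper divisors: 1, 3, 953
Sum = 1 + 3 + 953 = 957
957 < 2859 → deficient

s(2859) = 957 (deficient)


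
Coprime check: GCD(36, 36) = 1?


Euclidean algorithm:
36 = 1 * 36 + 0
GCD(36, 36) = 36

No, not coprime (GCD = 36)


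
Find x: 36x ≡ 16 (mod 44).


GCD(36, 44) = 4 divides 16
Divide: 9x ≡ 4 (mod 11)
x ≡ 9 (mod 11)


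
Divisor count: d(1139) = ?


1139 = 17^1 × 67^1
d(1139) = (1+1) × (1+1) = 4

4 divisors


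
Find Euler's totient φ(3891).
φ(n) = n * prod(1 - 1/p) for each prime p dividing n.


3891 = 3 × 1297
Prime factors: 3, 1297
φ(3891) = 3891 × (1-1/3) × (1-1/1297)
= 3891 × 2/3 × 1296/1297 = 2592

φ(3891) = 2592


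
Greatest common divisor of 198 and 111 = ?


198 = 1 * 111 + 87
111 = 1 * 87 + 24
87 = 3 * 24 + 15
24 = 1 * 15 + 9
15 = 1 * 9 + 6
9 = 1 * 6 + 3
6 = 2 * 3 + 0
GCD = 3


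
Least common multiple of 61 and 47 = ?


GCD(61, 47) = 1
LCM = 61*47/1 = 2867/1 = 2867

LCM = 2867


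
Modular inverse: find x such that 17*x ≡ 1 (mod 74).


Use the extended Euclidean algorithm on (74, 17); each row r = 74*s + 17*t:
r=74, s=1, t=0
r=17, s=0, t=1
q=4: r=6, s=1, t=-4   [74*(1) + 17*(-4) = 6]
q=2: r=5, s=-2, t=9   [74*(-2) + 17*(9) = 5]
q=1: r=1, s=3, t=-13   [74*(3) + 17*(-13) = 1]
q=5: r=0, s=-17, t=74   [74*(-17) + 17*(74) = 0]
GCD = 1 with t = -13, so 17*(-13) ≡ 1 (mod 74)
Inverse = -13 mod 74 = 61
Check: 17 * 61 = 1037 ≡ 1 (mod 74)

17^(-1) ≡ 61 (mod 74)


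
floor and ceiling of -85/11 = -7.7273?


-85/11 = -7.7273
floor = -8
ceil = -7

floor = -8, ceil = -7


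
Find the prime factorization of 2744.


2744 / 2 = 1372
1372 / 2 = 686
686 / 2 = 343
343 / 7 = 49
49 / 7 = 7
7 / 7 = 1
2744 = 2^3 × 7^3


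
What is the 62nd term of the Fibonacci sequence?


Sequence: 1, 1, 2, 3, 5, 8, 13, 21, 34, 55, 89, 144, 233, 377, 610, 987, 1597, 2584, 4181, 6765, 10946, 17711, 28657, 46368, 75025, 121393, 196418, 317811, 514229, 832040, 1346269, 2178309, 3524578, 5702887, 9227465, 14930352, 24157817, 39088169, 63245986, 102334155, 165580141, 267914296, 433494437, 701408733, 1134903170, 1836311903, 2971215073, 4807526976, 7778742049, 12586269025, 20365011074, 32951280099, 53316291173, 86267571272, 139583862445, 225851433717, 365435296162, 591286729879, 956722026041, 1548008755920, 2504730781961, 4052739537881
F(62) = 4052739537881


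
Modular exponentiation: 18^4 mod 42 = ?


18^1 mod 42 = 18
18^2 mod 42 = 30
18^3 mod 42 = 36
18^4 mod 42 = 18


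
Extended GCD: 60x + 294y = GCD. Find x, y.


Tabular extended Euclidean (each row: r = 60*s + 294*t):
r=60, s=1, t=0
r=294, s=0, t=1
q=0: r=60, s=1, t=0   [60*(1) + 294*(0) = 60]
q=4: r=54, s=-4, t=1   [60*(-4) + 294*(1) = 54]
q=1: r=6, s=5, t=-1   [60*(5) + 294*(-1) = 6]
q=9: r=0, s=-49, t=10   [60*(-49) + 294*(10) = 0]
GCD = 6; from the row with r=6: x=5, y=-1
Check: 60*(5) + 294*(-1) = 300 - 294 = 6

GCD = 6, x = 5, y = -1


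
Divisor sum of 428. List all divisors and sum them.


Divisors of 428: 1, 2, 4, 107, 214, 428
Sum = 1 + 2 + 4 + 107 + 214 + 428 = 756

σ(428) = 756


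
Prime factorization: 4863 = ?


4863 / 3 = 1621
1621 / 1621 = 1
4863 = 3 × 1621


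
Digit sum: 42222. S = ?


4 + 2 + 2 + 2 + 2 = 12


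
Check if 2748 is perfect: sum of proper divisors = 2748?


Proper divisors of 2748: 1, 2, 3, 4, 6, 12, 229, 458, 687, 916, 1374
Sum = 1 + 2 + 3 + 4 + 6 + 12 + 229 + 458 + 687 + 916 + 1374 = 3692

No, 2748 is not perfect (3692 ≠ 2748)


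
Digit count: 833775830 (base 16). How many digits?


833775830 in base 16 = 31B268D6
Number of digits = 8

8 digits (base 16)


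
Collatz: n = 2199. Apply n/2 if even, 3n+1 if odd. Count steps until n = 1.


2199 → 6598 → 3299 → 9898 → 4949 → 14848 → 7424 → 3712 → 1856 → 928 → 464 → 232 → 116 → 58 → 29 → 88 → 44 → 22 → 11 → 34 → 17 → 52 → 26 → 13 → 40 → 20 → 10 → 5 → 16 → 8 → 4 → 2 → 1
Total steps = 32

32 steps


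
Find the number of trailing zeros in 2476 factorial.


floor(2476/5) = 495
floor(2476/25) = 99
floor(2476/125) = 19
floor(2476/625) = 3
Total = 616

616 trailing zeros


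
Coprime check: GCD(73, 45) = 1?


Euclidean algorithm:
73 = 1 * 45 + 28
45 = 1 * 28 + 17
28 = 1 * 17 + 11
17 = 1 * 11 + 6
11 = 1 * 6 + 5
6 = 1 * 5 + 1
5 = 5 * 1 + 0
GCD(73, 45) = 1

Yes, coprime (GCD = 1)


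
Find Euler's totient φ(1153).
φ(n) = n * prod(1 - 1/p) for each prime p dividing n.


1153 = 1153
Prime factors: 1153
φ(1153) = 1153 × (1-1/1153)
= 1153 × 1152/1153 = 1152

φ(1153) = 1152


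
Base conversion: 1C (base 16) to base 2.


1C (base 16) = 28 (decimal)
28 (decimal) = 11100 (base 2)


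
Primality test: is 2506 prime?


2506 / 2 = 1253 (exact division)
2506 is NOT prime.

No, 2506 is not prime


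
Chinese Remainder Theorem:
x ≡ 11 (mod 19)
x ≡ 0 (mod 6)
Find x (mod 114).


M = 19*6 = 114
M1 = M/19 = 6, M2 = M/6 = 19
M1^(-1) mod 19 = 16, M2^(-1) mod 6 = 1
x = 11*6*16 + 0*19*1 = 1056
1056 mod 114 = 30
Check: 30 mod 19 = 11 ✓, 30 mod 6 = 0 ✓

x ≡ 30 (mod 114)


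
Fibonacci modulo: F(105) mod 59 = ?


F(k) mod 59 for k=1..105:
1, 1, 2, 3, 5, 8, 13, 21, 34, 55, 30, 26, 56, 23, 20, 43, 4, 47, 51, 39, 31, 11, 42, 53, 36, 30, 7, 37, 44, 22, 7, 29, 36, 6, 42, 48, 31, 20, 51, 12, 4, 16, 20, 36, 56, 33, 30, 4, 34, 38, 13, 51, 5, 56, 2, 58, 1, 0, 1, 1, 2, 3, 5, 8, 13, 21, 34, 55, 30, 26, 56, 23, 20, 43, 4, 47, 51, 39, 31, 11, 42, 53, 36, 30, 7, 37, 44, 22, 7, 29, 36, 6, 42, 48, 31, 20, 51, 12, 4, 16, 20, 36, 56, 33, 30
F(105) mod 59 = 30


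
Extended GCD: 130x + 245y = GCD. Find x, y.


Tabular extended Euclidean (each row: r = 130*s + 245*t):
r=130, s=1, t=0
r=245, s=0, t=1
q=0: r=130, s=1, t=0   [130*(1) + 245*(0) = 130]
q=1: r=115, s=-1, t=1   [130*(-1) + 245*(1) = 115]
q=1: r=15, s=2, t=-1   [130*(2) + 245*(-1) = 15]
q=7: r=10, s=-15, t=8   [130*(-15) + 245*(8) = 10]
q=1: r=5, s=17, t=-9   [130*(17) + 245*(-9) = 5]
q=2: r=0, s=-49, t=26   [130*(-49) + 245*(26) = 0]
GCD = 5; from the row with r=5: x=17, y=-9
Check: 130*(17) + 245*(-9) = 2210 - 2205 = 5

GCD = 5, x = 17, y = -9


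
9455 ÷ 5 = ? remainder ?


9455 = 5 * 1891 + 0
Check: 9455 + 0 = 9455

q = 1891, r = 0


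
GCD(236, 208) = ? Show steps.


236 = 1 * 208 + 28
208 = 7 * 28 + 12
28 = 2 * 12 + 4
12 = 3 * 4 + 0
GCD = 4


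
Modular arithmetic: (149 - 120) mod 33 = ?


149 - 120 = 29
29 mod 33 = 29


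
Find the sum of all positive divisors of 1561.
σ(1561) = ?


Divisors of 1561: 1, 7, 223, 1561
Sum = 1 + 7 + 223 + 1561 = 1792

σ(1561) = 1792


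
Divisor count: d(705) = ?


705 = 3^1 × 5^1 × 47^1
d(705) = (1+1) × (1+1) × (1+1) = 8

8 divisors


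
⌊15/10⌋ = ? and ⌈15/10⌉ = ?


15/10 = 1.5000
floor = 1
ceil = 2

floor = 1, ceil = 2


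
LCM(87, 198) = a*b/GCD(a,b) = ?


GCD(87, 198) = 3
LCM = 87*198/3 = 17226/3 = 5742

LCM = 5742


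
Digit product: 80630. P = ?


8 × 0 × 6 × 3 × 0 = 0


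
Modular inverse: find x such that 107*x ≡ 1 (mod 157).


Use the extended Euclidean algorithm on (157, 107); each row r = 157*s + 107*t:
r=157, s=1, t=0
r=107, s=0, t=1
q=1: r=50, s=1, t=-1   [157*(1) + 107*(-1) = 50]
q=2: r=7, s=-2, t=3   [157*(-2) + 107*(3) = 7]
q=7: r=1, s=15, t=-22   [157*(15) + 107*(-22) = 1]
q=7: r=0, s=-107, t=157   [157*(-107) + 107*(157) = 0]
GCD = 1 with t = -22, so 107*(-22) ≡ 1 (mod 157)
Inverse = -22 mod 157 = 135
Check: 107 * 135 = 14445 ≡ 1 (mod 157)

107^(-1) ≡ 135 (mod 157)


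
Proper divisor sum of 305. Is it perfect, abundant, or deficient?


Proper divisors: 1, 5, 61
Sum = 1 + 5 + 61 = 67
67 < 305 → deficient

s(305) = 67 (deficient)


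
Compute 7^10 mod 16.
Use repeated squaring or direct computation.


7^1 mod 16 = 7
7^2 mod 16 = 1
7^3 mod 16 = 7
7^4 mod 16 = 1
7^5 mod 16 = 7
7^6 mod 16 = 1
7^7 mod 16 = 7
7^8 mod 16 = 1
7^9 mod 16 = 7
7^10 mod 16 = 1


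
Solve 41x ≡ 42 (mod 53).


GCD(41, 53) = 1, unique solution
a^(-1) mod 53 = 22
x = 22 * 42 mod 53 = 23

x ≡ 23 (mod 53)


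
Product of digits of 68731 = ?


6 × 8 × 7 × 3 × 1 = 1008


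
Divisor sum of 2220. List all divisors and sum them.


Divisors of 2220: 1, 2, 3, 4, 5, 6, 10, 12, 15, 20, 30, 37, 60, 74, 111, 148, 185, 222, 370, 444, 555, 740, 1110, 2220
Sum = 1 + 2 + 3 + 4 + 5 + 6 + 10 + 12 + 15 + 20 + 30 + 37 + 60 + 74 + 111 + 148 + 185 + 222 + 370 + 444 + 555 + 740 + 1110 + 2220 = 6384

σ(2220) = 6384


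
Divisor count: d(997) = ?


997 = 997^1
d(997) = (1+1) = 2

2 divisors


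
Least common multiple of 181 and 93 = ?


GCD(181, 93) = 1
LCM = 181*93/1 = 16833/1 = 16833

LCM = 16833


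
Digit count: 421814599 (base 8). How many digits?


421814599 in base 8 = 3111060507
Number of digits = 10

10 digits (base 8)


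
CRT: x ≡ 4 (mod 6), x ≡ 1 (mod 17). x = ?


M = 6*17 = 102
M1 = M/6 = 17, M2 = M/17 = 6
M1^(-1) mod 6 = 5, M2^(-1) mod 17 = 3
x = 4*17*5 + 1*6*3 = 358
358 mod 102 = 52
Check: 52 mod 6 = 4 ✓, 52 mod 17 = 1 ✓

x ≡ 52 (mod 102)


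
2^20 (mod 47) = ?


2^1 mod 47 = 2
2^2 mod 47 = 4
2^3 mod 47 = 8
2^4 mod 47 = 16
2^5 mod 47 = 32
2^6 mod 47 = 17
2^7 mod 47 = 34
2^8 mod 47 = 21
2^9 mod 47 = 42
2^10 mod 47 = 37
2^11 mod 47 = 27
2^12 mod 47 = 7
2^13 mod 47 = 14
2^14 mod 47 = 28
2^15 mod 47 = 9
2^16 mod 47 = 18
2^17 mod 47 = 36
2^18 mod 47 = 25
2^19 mod 47 = 3
2^20 mod 47 = 6


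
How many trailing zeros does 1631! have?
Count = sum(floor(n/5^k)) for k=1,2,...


floor(1631/5) = 326
floor(1631/25) = 65
floor(1631/125) = 13
floor(1631/625) = 2
Total = 406

406 trailing zeros


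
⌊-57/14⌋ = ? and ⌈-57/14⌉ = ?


-57/14 = -4.0714
floor = -5
ceil = -4

floor = -5, ceil = -4


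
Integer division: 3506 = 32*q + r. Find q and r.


3506 = 32 * 109 + 18
Check: 3488 + 18 = 3506

q = 109, r = 18


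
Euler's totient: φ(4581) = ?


4581 = 3^2 × 509
Prime factors: 3, 509
φ(4581) = 4581 × (1-1/3) × (1-1/509)
= 4581 × 2/3 × 508/509 = 3048

φ(4581) = 3048


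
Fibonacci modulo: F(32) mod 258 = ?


F(k) mod 258 for k=1..32:
1, 1, 2, 3, 5, 8, 13, 21, 34, 55, 89, 144, 233, 119, 94, 213, 49, 4, 53, 57, 110, 167, 19, 186, 205, 133, 80, 213, 35, 248, 25, 15
F(32) mod 258 = 15


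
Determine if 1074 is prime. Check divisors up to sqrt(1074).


1074 / 2 = 537 (exact division)
1074 is NOT prime.

No, 1074 is not prime


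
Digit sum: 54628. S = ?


5 + 4 + 6 + 2 + 8 = 25


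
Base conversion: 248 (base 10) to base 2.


248 (base 10) = 248 (decimal)
248 (decimal) = 11111000 (base 2)


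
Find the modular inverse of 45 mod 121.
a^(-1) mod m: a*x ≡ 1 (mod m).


Use the extended Euclidean algorithm on (121, 45); each row r = 121*s + 45*t:
r=121, s=1, t=0
r=45, s=0, t=1
q=2: r=31, s=1, t=-2   [121*(1) + 45*(-2) = 31]
q=1: r=14, s=-1, t=3   [121*(-1) + 45*(3) = 14]
q=2: r=3, s=3, t=-8   [121*(3) + 45*(-8) = 3]
q=4: r=2, s=-13, t=35   [121*(-13) + 45*(35) = 2]
q=1: r=1, s=16, t=-43   [121*(16) + 45*(-43) = 1]
q=2: r=0, s=-45, t=121   [121*(-45) + 45*(121) = 0]
GCD = 1 with t = -43, so 45*(-43) ≡ 1 (mod 121)
Inverse = -43 mod 121 = 78
Check: 45 * 78 = 3510 ≡ 1 (mod 121)

45^(-1) ≡ 78 (mod 121)


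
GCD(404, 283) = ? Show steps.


404 = 1 * 283 + 121
283 = 2 * 121 + 41
121 = 2 * 41 + 39
41 = 1 * 39 + 2
39 = 19 * 2 + 1
2 = 2 * 1 + 0
GCD = 1


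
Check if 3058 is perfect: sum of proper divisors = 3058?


Proper divisors of 3058: 1, 2, 11, 22, 139, 278, 1529
Sum = 1 + 2 + 11 + 22 + 139 + 278 + 1529 = 1982

No, 3058 is not perfect (1982 ≠ 3058)


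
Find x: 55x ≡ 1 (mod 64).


GCD(55, 64) = 1, unique solution
a^(-1) mod 64 = 7
x = 7 * 1 mod 64 = 7

x ≡ 7 (mod 64)


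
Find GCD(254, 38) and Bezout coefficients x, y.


Tabular extended Euclidean (each row: r = 254*s + 38*t):
r=254, s=1, t=0
r=38, s=0, t=1
q=6: r=26, s=1, t=-6   [254*(1) + 38*(-6) = 26]
q=1: r=12, s=-1, t=7   [254*(-1) + 38*(7) = 12]
q=2: r=2, s=3, t=-20   [254*(3) + 38*(-20) = 2]
q=6: r=0, s=-19, t=127   [254*(-19) + 38*(127) = 0]
GCD = 2; from the row with r=2: x=3, y=-20
Check: 254*(3) + 38*(-20) = 762 - 760 = 2

GCD = 2, x = 3, y = -20


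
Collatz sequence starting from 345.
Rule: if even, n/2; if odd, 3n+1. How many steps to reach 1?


345 → 1036 → 518 → 259 → 778 → 389 → 1168 → 584 → 292 → 146 → 73 → 220 → 110 → 55 → 166 → 83 → 250 → 125 → 376 → 188 → 94 → 47 → 142 → 71 → 214 → 107 → 322 → 161 → 484 → 242 → 121 → 364 → 182 → 91 → 274 → 137 → 412 → 206 → 103 → 310 → 155 → 466 → 233 → 700 → 350 → 175 → 526 → 263 → 790 → 395 → 1186 → 593 → 1780 → 890 → 445 → 1336 → 668 → 334 → 167 → 502 → 251 → 754 → 377 → 1132 → 566 → 283 → 850 → 425 → 1276 → 638 → 319 → 958 → 479 → 1438 → 719 → 2158 → 1079 → 3238 → 1619 → 4858 → 2429 → 7288 → 3644 → 1822 → 911 → 2734 → 1367 → 4102 → 2051 → 6154 → 3077 → 9232 → 4616 → 2308 → 1154 → 577 → 1732 → 866 → 433 → 1300 → 650 → 325 → 976 → 488 → 244 → 122 → 61 → 184 → 92 → 46 → 23 → 70 → 35 → 106 → 53 → 160 → 80 → 40 → 20 → 10 → 5 → 16 → 8 → 4 → 2 → 1
Total steps = 125

125 steps


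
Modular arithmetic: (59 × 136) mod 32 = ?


59 × 136 = 8024
8024 mod 32 = 24


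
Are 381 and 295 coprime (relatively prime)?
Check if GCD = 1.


Euclidean algorithm:
381 = 1 * 295 + 86
295 = 3 * 86 + 37
86 = 2 * 37 + 12
37 = 3 * 12 + 1
12 = 12 * 1 + 0
GCD(381, 295) = 1

Yes, coprime (GCD = 1)


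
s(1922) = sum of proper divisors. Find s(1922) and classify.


Proper divisors: 1, 2, 31, 62, 961
Sum = 1 + 2 + 31 + 62 + 961 = 1057
1057 < 1922 → deficient

s(1922) = 1057 (deficient)


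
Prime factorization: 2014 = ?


2014 / 2 = 1007
1007 / 19 = 53
53 / 53 = 1
2014 = 2 × 19 × 53


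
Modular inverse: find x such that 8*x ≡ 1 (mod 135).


Use the extended Euclidean algorithm on (135, 8); each row r = 135*s + 8*t:
r=135, s=1, t=0
r=8, s=0, t=1
q=16: r=7, s=1, t=-16   [135*(1) + 8*(-16) = 7]
q=1: r=1, s=-1, t=17   [135*(-1) + 8*(17) = 1]
q=7: r=0, s=8, t=-135   [135*(8) + 8*(-135) = 0]
GCD = 1 with t = 17, so 8*(17) ≡ 1 (mod 135)
Inverse = 17 mod 135 = 17
Check: 8 * 17 = 136 ≡ 1 (mod 135)

8^(-1) ≡ 17 (mod 135)


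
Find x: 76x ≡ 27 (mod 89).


GCD(76, 89) = 1, unique solution
a^(-1) mod 89 = 41
x = 41 * 27 mod 89 = 39

x ≡ 39 (mod 89)


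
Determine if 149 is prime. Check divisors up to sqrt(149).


Check divisors up to sqrt(149) = 12.2066
No divisors found.
149 is prime.

Yes, 149 is prime


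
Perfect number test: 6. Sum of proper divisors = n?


Proper divisors of 6: 1, 2, 3
Sum = 1 + 2 + 3 = 6

Yes, 6 is perfect (6 = 6)


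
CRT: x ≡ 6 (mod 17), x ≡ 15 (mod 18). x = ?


M = 17*18 = 306
M1 = M/17 = 18, M2 = M/18 = 17
M1^(-1) mod 17 = 1, M2^(-1) mod 18 = 17
x = 6*18*1 + 15*17*17 = 4443
4443 mod 306 = 159
Check: 159 mod 17 = 6 ✓, 159 mod 18 = 15 ✓

x ≡ 159 (mod 306)


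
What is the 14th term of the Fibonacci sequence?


Sequence: 1, 1, 2, 3, 5, 8, 13, 21, 34, 55, 89, 144, 233, 377
F(14) = 377


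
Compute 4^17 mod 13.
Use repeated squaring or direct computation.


4^1 mod 13 = 4
4^2 mod 13 = 3
4^3 mod 13 = 12
4^4 mod 13 = 9
4^5 mod 13 = 10
4^6 mod 13 = 1
4^7 mod 13 = 4
4^8 mod 13 = 3
4^9 mod 13 = 12
4^10 mod 13 = 9
4^11 mod 13 = 10
4^12 mod 13 = 1
4^13 mod 13 = 4
4^14 mod 13 = 3
4^15 mod 13 = 12
4^16 mod 13 = 9
4^17 mod 13 = 10


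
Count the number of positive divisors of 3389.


3389 = 3389^1
d(3389) = (1+1) = 2

2 divisors


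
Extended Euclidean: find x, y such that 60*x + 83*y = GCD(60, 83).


Tabular extended Euclidean (each row: r = 60*s + 83*t):
r=60, s=1, t=0
r=83, s=0, t=1
q=0: r=60, s=1, t=0   [60*(1) + 83*(0) = 60]
q=1: r=23, s=-1, t=1   [60*(-1) + 83*(1) = 23]
q=2: r=14, s=3, t=-2   [60*(3) + 83*(-2) = 14]
q=1: r=9, s=-4, t=3   [60*(-4) + 83*(3) = 9]
q=1: r=5, s=7, t=-5   [60*(7) + 83*(-5) = 5]
q=1: r=4, s=-11, t=8   [60*(-11) + 83*(8) = 4]
q=1: r=1, s=18, t=-13   [60*(18) + 83*(-13) = 1]
q=4: r=0, s=-83, t=60   [60*(-83) + 83*(60) = 0]
GCD = 1; from the row with r=1: x=18, y=-13
Check: 60*(18) + 83*(-13) = 1080 - 1079 = 1

GCD = 1, x = 18, y = -13


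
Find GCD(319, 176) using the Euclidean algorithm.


319 = 1 * 176 + 143
176 = 1 * 143 + 33
143 = 4 * 33 + 11
33 = 3 * 11 + 0
GCD = 11


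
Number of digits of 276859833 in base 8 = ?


276859833 in base 8 = 2040105671
Number of digits = 10

10 digits (base 8)


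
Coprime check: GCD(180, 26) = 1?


Euclidean algorithm:
180 = 6 * 26 + 24
26 = 1 * 24 + 2
24 = 12 * 2 + 0
GCD(180, 26) = 2

No, not coprime (GCD = 2)


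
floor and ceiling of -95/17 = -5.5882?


-95/17 = -5.5882
floor = -6
ceil = -5

floor = -6, ceil = -5


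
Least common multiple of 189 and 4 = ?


GCD(189, 4) = 1
LCM = 189*4/1 = 756/1 = 756

LCM = 756


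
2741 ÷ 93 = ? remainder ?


2741 = 93 * 29 + 44
Check: 2697 + 44 = 2741

q = 29, r = 44


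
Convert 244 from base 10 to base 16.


244 (base 10) = 244 (decimal)
244 (decimal) = F4 (base 16)


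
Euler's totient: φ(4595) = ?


4595 = 5 × 919
Prime factors: 5, 919
φ(4595) = 4595 × (1-1/5) × (1-1/919)
= 4595 × 4/5 × 918/919 = 3672

φ(4595) = 3672


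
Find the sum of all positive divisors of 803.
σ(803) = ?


Divisors of 803: 1, 11, 73, 803
Sum = 1 + 11 + 73 + 803 = 888

σ(803) = 888


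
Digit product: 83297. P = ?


8 × 3 × 2 × 9 × 7 = 3024


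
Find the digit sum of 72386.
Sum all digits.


7 + 2 + 3 + 8 + 6 = 26


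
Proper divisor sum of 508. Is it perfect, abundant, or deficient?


Proper divisors: 1, 2, 4, 127, 254
Sum = 1 + 2 + 4 + 127 + 254 = 388
388 < 508 → deficient

s(508) = 388 (deficient)


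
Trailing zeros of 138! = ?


floor(138/5) = 27
floor(138/25) = 5
floor(138/125) = 1
Total = 33

33 trailing zeros


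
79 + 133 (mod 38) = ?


79 + 133 = 212
212 mod 38 = 22


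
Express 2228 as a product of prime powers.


2228 / 2 = 1114
1114 / 2 = 557
557 / 557 = 1
2228 = 2^2 × 557


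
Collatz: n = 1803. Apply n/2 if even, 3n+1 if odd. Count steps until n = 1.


1803 → 5410 → 2705 → 8116 → 4058 → 2029 → 6088 → 3044 → 1522 → 761 → 2284 → 1142 → 571 → 1714 → 857 → 2572 → 1286 → 643 → 1930 → 965 → 2896 → 1448 → 724 → 362 → 181 → 544 → 272 → 136 → 68 → 34 → 17 → 52 → 26 → 13 → 40 → 20 → 10 → 5 → 16 → 8 → 4 → 2 → 1
Total steps = 42

42 steps


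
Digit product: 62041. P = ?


6 × 2 × 0 × 4 × 1 = 0


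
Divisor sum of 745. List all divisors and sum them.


Divisors of 745: 1, 5, 149, 745
Sum = 1 + 5 + 149 + 745 = 900

σ(745) = 900


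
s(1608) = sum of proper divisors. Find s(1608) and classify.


Proper divisors: 1, 2, 3, 4, 6, 8, 12, 24, 67, 134, 201, 268, 402, 536, 804
Sum = 1 + 2 + 3 + 4 + 6 + 8 + 12 + 24 + 67 + 134 + 201 + 268 + 402 + 536 + 804 = 2472
2472 > 1608 → abundant

s(1608) = 2472 (abundant)


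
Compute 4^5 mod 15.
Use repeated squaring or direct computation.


4^1 mod 15 = 4
4^2 mod 15 = 1
4^3 mod 15 = 4
4^4 mod 15 = 1
4^5 mod 15 = 4


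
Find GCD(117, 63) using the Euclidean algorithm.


117 = 1 * 63 + 54
63 = 1 * 54 + 9
54 = 6 * 9 + 0
GCD = 9


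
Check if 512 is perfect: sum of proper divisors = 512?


Proper divisors of 512: 1, 2, 4, 8, 16, 32, 64, 128, 256
Sum = 1 + 2 + 4 + 8 + 16 + 32 + 64 + 128 + 256 = 511

No, 512 is not perfect (511 ≠ 512)


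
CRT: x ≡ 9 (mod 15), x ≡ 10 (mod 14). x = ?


M = 15*14 = 210
M1 = M/15 = 14, M2 = M/14 = 15
M1^(-1) mod 15 = 14, M2^(-1) mod 14 = 1
x = 9*14*14 + 10*15*1 = 1914
1914 mod 210 = 24
Check: 24 mod 15 = 9 ✓, 24 mod 14 = 10 ✓

x ≡ 24 (mod 210)


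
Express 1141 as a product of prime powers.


1141 / 7 = 163
163 / 163 = 1
1141 = 7 × 163


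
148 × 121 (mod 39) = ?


148 × 121 = 17908
17908 mod 39 = 7


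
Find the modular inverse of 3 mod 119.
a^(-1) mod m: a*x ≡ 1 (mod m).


Use the extended Euclidean algorithm on (119, 3); each row r = 119*s + 3*t:
r=119, s=1, t=0
r=3, s=0, t=1
q=39: r=2, s=1, t=-39   [119*(1) + 3*(-39) = 2]
q=1: r=1, s=-1, t=40   [119*(-1) + 3*(40) = 1]
q=2: r=0, s=3, t=-119   [119*(3) + 3*(-119) = 0]
GCD = 1 with t = 40, so 3*(40) ≡ 1 (mod 119)
Inverse = 40 mod 119 = 40
Check: 3 * 40 = 120 ≡ 1 (mod 119)

3^(-1) ≡ 40 (mod 119)


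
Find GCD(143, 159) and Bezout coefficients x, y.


Tabular extended Euclidean (each row: r = 143*s + 159*t):
r=143, s=1, t=0
r=159, s=0, t=1
q=0: r=143, s=1, t=0   [143*(1) + 159*(0) = 143]
q=1: r=16, s=-1, t=1   [143*(-1) + 159*(1) = 16]
q=8: r=15, s=9, t=-8   [143*(9) + 159*(-8) = 15]
q=1: r=1, s=-10, t=9   [143*(-10) + 159*(9) = 1]
q=15: r=0, s=159, t=-143   [143*(159) + 159*(-143) = 0]
GCD = 1; from the row with r=1: x=-10, y=9
Check: 143*(-10) + 159*(9) = -1430 + 1431 = 1

GCD = 1, x = -10, y = 9


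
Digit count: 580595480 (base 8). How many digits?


580595480 in base 8 = 4246627430
Number of digits = 10

10 digits (base 8)


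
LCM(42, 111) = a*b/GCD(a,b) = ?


GCD(42, 111) = 3
LCM = 42*111/3 = 4662/3 = 1554

LCM = 1554


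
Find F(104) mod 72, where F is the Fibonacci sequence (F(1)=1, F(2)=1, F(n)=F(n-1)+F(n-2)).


F(k) mod 72 for k=1..104:
1, 1, 2, 3, 5, 8, 13, 21, 34, 55, 17, 0, 17, 17, 34, 51, 13, 64, 5, 69, 2, 71, 1, 0, 1, 1, 2, 3, 5, 8, 13, 21, 34, 55, 17, 0, 17, 17, 34, 51, 13, 64, 5, 69, 2, 71, 1, 0, 1, 1, 2, 3, 5, 8, 13, 21, 34, 55, 17, 0, 17, 17, 34, 51, 13, 64, 5, 69, 2, 71, 1, 0, 1, 1, 2, 3, 5, 8, 13, 21, 34, 55, 17, 0, 17, 17, 34, 51, 13, 64, 5, 69, 2, 71, 1, 0, 1, 1, 2, 3, 5, 8, 13, 21
F(104) mod 72 = 21


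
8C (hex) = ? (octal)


8C (base 16) = 140 (decimal)
140 (decimal) = 214 (base 8)


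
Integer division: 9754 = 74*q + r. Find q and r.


9754 = 74 * 131 + 60
Check: 9694 + 60 = 9754

q = 131, r = 60


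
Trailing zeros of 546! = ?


floor(546/5) = 109
floor(546/25) = 21
floor(546/125) = 4
Total = 134

134 trailing zeros


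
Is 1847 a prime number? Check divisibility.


Check divisors up to sqrt(1847) = 42.9767
No divisors found.
1847 is prime.

Yes, 1847 is prime


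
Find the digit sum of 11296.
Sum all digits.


1 + 1 + 2 + 9 + 6 = 19


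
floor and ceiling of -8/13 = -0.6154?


-8/13 = -0.6154
floor = -1
ceil = 0

floor = -1, ceil = 0


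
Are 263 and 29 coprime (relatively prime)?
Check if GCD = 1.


Euclidean algorithm:
263 = 9 * 29 + 2
29 = 14 * 2 + 1
2 = 2 * 1 + 0
GCD(263, 29) = 1

Yes, coprime (GCD = 1)


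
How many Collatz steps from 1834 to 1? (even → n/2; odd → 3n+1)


1834 → 917 → 2752 → 1376 → 688 → 344 → 172 → 86 → 43 → 130 → 65 → 196 → 98 → 49 → 148 → 74 → 37 → 112 → 56 → 28 → 14 → 7 → 22 → 11 → 34 → 17 → 52 → 26 → 13 → 40 → 20 → 10 → 5 → 16 → 8 → 4 → 2 → 1
Total steps = 37

37 steps


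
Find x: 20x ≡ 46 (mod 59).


GCD(20, 59) = 1, unique solution
a^(-1) mod 59 = 3
x = 3 * 46 mod 59 = 20

x ≡ 20 (mod 59)


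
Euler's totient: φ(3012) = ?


3012 = 2^2 × 3 × 251
Prime factors: 2, 3, 251
φ(3012) = 3012 × (1-1/2) × (1-1/3) × (1-1/251)
= 3012 × 1/2 × 2/3 × 250/251 = 1000

φ(3012) = 1000


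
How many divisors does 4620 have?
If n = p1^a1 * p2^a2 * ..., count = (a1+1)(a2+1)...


4620 = 2^2 × 3^1 × 5^1 × 7^1 × 11^1
d(4620) = (2+1) × (1+1) × (1+1) × (1+1) × (1+1) = 48

48 divisors


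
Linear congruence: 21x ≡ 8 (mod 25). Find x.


GCD(21, 25) = 1, unique solution
a^(-1) mod 25 = 6
x = 6 * 8 mod 25 = 23

x ≡ 23 (mod 25)


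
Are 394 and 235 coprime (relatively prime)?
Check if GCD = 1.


Euclidean algorithm:
394 = 1 * 235 + 159
235 = 1 * 159 + 76
159 = 2 * 76 + 7
76 = 10 * 7 + 6
7 = 1 * 6 + 1
6 = 6 * 1 + 0
GCD(394, 235) = 1

Yes, coprime (GCD = 1)


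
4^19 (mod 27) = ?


4^1 mod 27 = 4
4^2 mod 27 = 16
4^3 mod 27 = 10
4^4 mod 27 = 13
4^5 mod 27 = 25
4^6 mod 27 = 19
4^7 mod 27 = 22
4^8 mod 27 = 7
4^9 mod 27 = 1
4^10 mod 27 = 4
4^11 mod 27 = 16
4^12 mod 27 = 10
4^13 mod 27 = 13
4^14 mod 27 = 25
4^15 mod 27 = 19
4^16 mod 27 = 22
4^17 mod 27 = 7
4^18 mod 27 = 1
4^19 mod 27 = 4


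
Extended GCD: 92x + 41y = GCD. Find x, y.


Tabular extended Euclidean (each row: r = 92*s + 41*t):
r=92, s=1, t=0
r=41, s=0, t=1
q=2: r=10, s=1, t=-2   [92*(1) + 41*(-2) = 10]
q=4: r=1, s=-4, t=9   [92*(-4) + 41*(9) = 1]
q=10: r=0, s=41, t=-92   [92*(41) + 41*(-92) = 0]
GCD = 1; from the row with r=1: x=-4, y=9
Check: 92*(-4) + 41*(9) = -368 + 369 = 1

GCD = 1, x = -4, y = 9


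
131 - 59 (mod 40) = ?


131 - 59 = 72
72 mod 40 = 32


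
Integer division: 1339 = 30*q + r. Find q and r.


1339 = 30 * 44 + 19
Check: 1320 + 19 = 1339

q = 44, r = 19


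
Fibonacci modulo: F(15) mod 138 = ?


F(k) mod 138 for k=1..15:
1, 1, 2, 3, 5, 8, 13, 21, 34, 55, 89, 6, 95, 101, 58
F(15) mod 138 = 58


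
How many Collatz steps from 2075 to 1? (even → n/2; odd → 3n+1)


2075 → 6226 → 3113 → 9340 → 4670 → 2335 → 7006 → 3503 → 10510 → 5255 → 15766 → 7883 → 23650 → 11825 → 35476 → 17738 → 8869 → 26608 → 13304 → 6652 → 3326 → 1663 → 4990 → 2495 → 7486 → 3743 → 11230 → 5615 → 16846 → 8423 → 25270 → 12635 → 37906 → 18953 → 56860 → 28430 → 14215 → 42646 → 21323 → 63970 → 31985 → 95956 → 47978 → 23989 → 71968 → 35984 → 17992 → 8996 → 4498 → 2249 → 6748 → 3374 → 1687 → 5062 → 2531 → 7594 → 3797 → 11392 → 5696 → 2848 → 1424 → 712 → 356 → 178 → 89 → 268 → 134 → 67 → 202 → 101 → 304 → 152 → 76 → 38 → 19 → 58 → 29 → 88 → 44 → 22 → 11 → 34 → 17 → 52 → 26 → 13 → 40 → 20 → 10 → 5 → 16 → 8 → 4 → 2 → 1
Total steps = 94

94 steps


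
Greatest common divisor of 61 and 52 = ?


61 = 1 * 52 + 9
52 = 5 * 9 + 7
9 = 1 * 7 + 2
7 = 3 * 2 + 1
2 = 2 * 1 + 0
GCD = 1


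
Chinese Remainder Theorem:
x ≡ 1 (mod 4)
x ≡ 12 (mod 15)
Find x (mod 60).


M = 4*15 = 60
M1 = M/4 = 15, M2 = M/15 = 4
M1^(-1) mod 4 = 3, M2^(-1) mod 15 = 4
x = 1*15*3 + 12*4*4 = 237
237 mod 60 = 57
Check: 57 mod 4 = 1 ✓, 57 mod 15 = 12 ✓

x ≡ 57 (mod 60)


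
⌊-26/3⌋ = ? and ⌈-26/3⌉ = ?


-26/3 = -8.6667
floor = -9
ceil = -8

floor = -9, ceil = -8


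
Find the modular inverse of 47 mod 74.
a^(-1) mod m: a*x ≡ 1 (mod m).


Use the extended Euclidean algorithm on (74, 47); each row r = 74*s + 47*t:
r=74, s=1, t=0
r=47, s=0, t=1
q=1: r=27, s=1, t=-1   [74*(1) + 47*(-1) = 27]
q=1: r=20, s=-1, t=2   [74*(-1) + 47*(2) = 20]
q=1: r=7, s=2, t=-3   [74*(2) + 47*(-3) = 7]
q=2: r=6, s=-5, t=8   [74*(-5) + 47*(8) = 6]
q=1: r=1, s=7, t=-11   [74*(7) + 47*(-11) = 1]
q=6: r=0, s=-47, t=74   [74*(-47) + 47*(74) = 0]
GCD = 1 with t = -11, so 47*(-11) ≡ 1 (mod 74)
Inverse = -11 mod 74 = 63
Check: 47 * 63 = 2961 ≡ 1 (mod 74)

47^(-1) ≡ 63 (mod 74)
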